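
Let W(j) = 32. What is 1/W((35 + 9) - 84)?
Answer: 1/32 ≈ 0.031250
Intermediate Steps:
1/W((35 + 9) - 84) = 1/32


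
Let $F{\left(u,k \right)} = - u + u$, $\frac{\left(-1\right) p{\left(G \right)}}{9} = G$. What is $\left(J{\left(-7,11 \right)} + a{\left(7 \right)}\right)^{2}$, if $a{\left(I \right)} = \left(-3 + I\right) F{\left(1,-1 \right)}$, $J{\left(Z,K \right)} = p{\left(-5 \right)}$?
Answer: $2025$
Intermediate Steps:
$p{\left(G \right)} = - 9 G$
$J{\left(Z,K \right)} = 45$ ($J{\left(Z,K \right)} = \left(-9\right) \left(-5\right) = 45$)
$F{\left(u,k \right)} = 0$
$a{\left(I \right)} = 0$ ($a{\left(I \right)} = \left(-3 + I\right) 0 = 0$)
$\left(J{\left(-7,11 \right)} + a{\left(7 \right)}\right)^{2} = \left(45 + 0\right)^{2} = 45^{2} = 2025$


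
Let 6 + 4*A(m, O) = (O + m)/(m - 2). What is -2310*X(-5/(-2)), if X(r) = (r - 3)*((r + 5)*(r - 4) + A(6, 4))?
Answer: -112035/8 ≈ -14004.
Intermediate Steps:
A(m, O) = -3/2 + (O + m)/(4*(-2 + m)) (A(m, O) = -3/2 + ((O + m)/(m - 2))/4 = -3/2 + ((O + m)/(-2 + m))/4 = -3/2 + (O + m)/(4*(-2 + m)))
X(r) = (-3 + r)*(-7/8 + (-4 + r)*(5 + r)) (X(r) = (r - 3)*((r + 5)*(r - 4) + (12 + 4 - 5*6)/(4*(-2 + 6))) = (-3 + r)*((5 + r)*(-4 + r) + (¼)*(12 + 4 - 30)/4) = (-3 + r)*((-4 + r)*(5 + r) + (¼)*(¼)*(-14)) = (-3 + r)*((-4 + r)*(5 + r) - 7/8) = (-3 + r)*(-7/8 + (-4 + r)*(5 + r)))
-2310*X(-5/(-2)) = -2310*(501/8 + (-5/(-2))³ - 2*(-5/(-2))² - (-955)/(8*(-2))) = -2310*(501/8 + (-5*(-½))³ - 2*(-5*(-½))² - (-955)*(-1)/(8*2)) = -2310*(501/8 + (5/2)³ - 2*(5/2)² - 191/8*5/2) = -2310*(501/8 + 125/8 - 2*25/4 - 955/16) = -2310*(501/8 + 125/8 - 25/2 - 955/16) = -2310*97/16 = -112035/8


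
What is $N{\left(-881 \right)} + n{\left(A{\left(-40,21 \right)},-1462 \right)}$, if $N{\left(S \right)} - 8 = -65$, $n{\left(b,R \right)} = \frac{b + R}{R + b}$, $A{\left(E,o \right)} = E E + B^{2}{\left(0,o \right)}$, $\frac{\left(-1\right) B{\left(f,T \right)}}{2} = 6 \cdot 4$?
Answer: $-56$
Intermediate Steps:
$B{\left(f,T \right)} = -48$ ($B{\left(f,T \right)} = - 2 \cdot 6 \cdot 4 = \left(-2\right) 24 = -48$)
$A{\left(E,o \right)} = 2304 + E^{2}$ ($A{\left(E,o \right)} = E E + \left(-48\right)^{2} = E^{2} + 2304 = 2304 + E^{2}$)
$n{\left(b,R \right)} = 1$ ($n{\left(b,R \right)} = \frac{R + b}{R + b} = 1$)
$N{\left(S \right)} = -57$ ($N{\left(S \right)} = 8 - 65 = -57$)
$N{\left(-881 \right)} + n{\left(A{\left(-40,21 \right)},-1462 \right)} = -57 + 1 = -56$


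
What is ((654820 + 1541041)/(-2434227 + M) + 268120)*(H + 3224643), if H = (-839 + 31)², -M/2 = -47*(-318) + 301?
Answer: 2562407067671863113/2464721 ≈ 1.0396e+12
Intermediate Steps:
M = -30494 (M = -2*(-47*(-318) + 301) = -2*(14946 + 301) = -2*15247 = -30494)
H = 652864 (H = (-808)² = 652864)
((654820 + 1541041)/(-2434227 + M) + 268120)*(H + 3224643) = ((654820 + 1541041)/(-2434227 - 30494) + 268120)*(652864 + 3224643) = (2195861/(-2464721) + 268120)*3877507 = (2195861*(-1/2464721) + 268120)*3877507 = (-2195861/2464721 + 268120)*3877507 = (660838798659/2464721)*3877507 = 2562407067671863113/2464721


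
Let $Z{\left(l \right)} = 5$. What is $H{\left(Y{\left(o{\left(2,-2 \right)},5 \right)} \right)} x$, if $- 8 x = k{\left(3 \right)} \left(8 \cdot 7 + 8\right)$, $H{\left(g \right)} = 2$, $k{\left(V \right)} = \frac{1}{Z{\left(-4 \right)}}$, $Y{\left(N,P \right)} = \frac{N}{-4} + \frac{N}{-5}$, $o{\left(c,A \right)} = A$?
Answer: $- \frac{16}{5} \approx -3.2$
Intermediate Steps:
$Y{\left(N,P \right)} = - \frac{9 N}{20}$ ($Y{\left(N,P \right)} = N \left(- \frac{1}{4}\right) + N \left(- \frac{1}{5}\right) = - \frac{N}{4} - \frac{N}{5} = - \frac{9 N}{20}$)
$k{\left(V \right)} = \frac{1}{5}$
$x = - \frac{8}{5}$ ($x = - \frac{\frac{1}{5} \left(8 \cdot 7 + 8\right)}{8} = - \frac{\frac{1}{5} \left(56 + 8\right)}{8} = - \frac{\frac{1}{5} \cdot 64}{8} = \left(- \frac{1}{8}\right) \frac{64}{5} = - \frac{8}{5} \approx -1.6$)
$H{\left(Y{\left(o{\left(2,-2 \right)},5 \right)} \right)} x = 2 \left(- \frac{8}{5}\right) = - \frac{16}{5}$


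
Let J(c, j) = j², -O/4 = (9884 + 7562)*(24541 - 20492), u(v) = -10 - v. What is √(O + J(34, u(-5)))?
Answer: I*√282555391 ≈ 16809.0*I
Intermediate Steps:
O = -282555416 (O = -4*(9884 + 7562)*(24541 - 20492) = -69784*4049 = -4*70638854 = -282555416)
√(O + J(34, u(-5))) = √(-282555416 + (-10 - 1*(-5))²) = √(-282555416 + (-10 + 5)²) = √(-282555416 + (-5)²) = √(-282555416 + 25) = √(-282555391) = I*√282555391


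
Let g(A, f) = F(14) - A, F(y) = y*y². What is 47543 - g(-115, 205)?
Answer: 44684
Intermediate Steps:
F(y) = y³
g(A, f) = 2744 - A (g(A, f) = 14³ - A = 2744 - A)
47543 - g(-115, 205) = 47543 - (2744 - 1*(-115)) = 47543 - (2744 + 115) = 47543 - 1*2859 = 47543 - 2859 = 44684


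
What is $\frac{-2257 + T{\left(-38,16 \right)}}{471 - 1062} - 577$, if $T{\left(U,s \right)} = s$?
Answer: $- \frac{112922}{197} \approx -573.21$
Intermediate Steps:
$\frac{-2257 + T{\left(-38,16 \right)}}{471 - 1062} - 577 = \frac{-2257 + 16}{471 - 1062} - 577 = - \frac{2241}{-591} - 577 = \left(-2241\right) \left(- \frac{1}{591}\right) - 577 = \frac{747}{197} - 577 = - \frac{112922}{197}$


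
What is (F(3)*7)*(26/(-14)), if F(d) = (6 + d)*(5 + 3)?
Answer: -936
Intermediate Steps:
F(d) = 48 + 8*d (F(d) = (6 + d)*8 = 48 + 8*d)
(F(3)*7)*(26/(-14)) = ((48 + 8*3)*7)*(26/(-14)) = ((48 + 24)*7)*(26*(-1/14)) = (72*7)*(-13/7) = 504*(-13/7) = -936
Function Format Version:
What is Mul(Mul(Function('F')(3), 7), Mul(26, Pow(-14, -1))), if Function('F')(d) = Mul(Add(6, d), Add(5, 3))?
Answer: -936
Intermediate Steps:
Function('F')(d) = Add(48, Mul(8, d)) (Function('F')(d) = Mul(Add(6, d), 8) = Add(48, Mul(8, d)))
Mul(Mul(Function('F')(3), 7), Mul(26, Pow(-14, -1))) = Mul(Mul(Add(48, Mul(8, 3)), 7), Mul(26, Pow(-14, -1))) = Mul(Mul(Add(48, 24), 7), Mul(26, Rational(-1, 14))) = Mul(Mul(72, 7), Rational(-13, 7)) = Mul(504, Rational(-13, 7)) = -936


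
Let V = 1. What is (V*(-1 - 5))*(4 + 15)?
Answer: -114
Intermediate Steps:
(V*(-1 - 5))*(4 + 15) = (1*(-1 - 5))*(4 + 15) = (1*(-6))*19 = -6*19 = -114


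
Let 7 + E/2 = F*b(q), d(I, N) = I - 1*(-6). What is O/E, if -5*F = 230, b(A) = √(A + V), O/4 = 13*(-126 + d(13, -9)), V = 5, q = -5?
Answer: 2782/7 ≈ 397.43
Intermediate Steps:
d(I, N) = 6 + I (d(I, N) = I + 6 = 6 + I)
O = -5564 (O = 4*(13*(-126 + (6 + 13))) = 4*(13*(-126 + 19)) = 4*(13*(-107)) = 4*(-1391) = -5564)
b(A) = √(5 + A) (b(A) = √(A + 5) = √(5 + A))
F = -46 (F = -⅕*230 = -46)
E = -14 (E = -14 + 2*(-46*√(5 - 5)) = -14 + 2*(-46*√0) = -14 + 2*(-46*0) = -14 + 2*0 = -14 + 0 = -14)
O/E = -5564/(-14) = -5564*(-1/14) = 2782/7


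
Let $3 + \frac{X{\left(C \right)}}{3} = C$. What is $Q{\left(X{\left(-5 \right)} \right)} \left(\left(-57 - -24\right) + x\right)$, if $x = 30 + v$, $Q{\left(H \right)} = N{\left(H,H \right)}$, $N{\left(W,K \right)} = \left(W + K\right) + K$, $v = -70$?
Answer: $5256$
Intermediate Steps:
$X{\left(C \right)} = -9 + 3 C$
$N{\left(W,K \right)} = W + 2 K$ ($N{\left(W,K \right)} = \left(K + W\right) + K = W + 2 K$)
$Q{\left(H \right)} = 3 H$ ($Q{\left(H \right)} = H + 2 H = 3 H$)
$x = -40$ ($x = 30 - 70 = -40$)
$Q{\left(X{\left(-5 \right)} \right)} \left(\left(-57 - -24\right) + x\right) = 3 \left(-9 + 3 \left(-5\right)\right) \left(\left(-57 - -24\right) - 40\right) = 3 \left(-9 - 15\right) \left(\left(-57 + 24\right) - 40\right) = 3 \left(-24\right) \left(-33 - 40\right) = \left(-72\right) \left(-73\right) = 5256$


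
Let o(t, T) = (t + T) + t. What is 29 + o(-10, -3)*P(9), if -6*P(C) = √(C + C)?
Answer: 29 + 23*√2/2 ≈ 45.263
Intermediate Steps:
o(t, T) = T + 2*t (o(t, T) = (T + t) + t = T + 2*t)
P(C) = -√2*√C/6 (P(C) = -√(C + C)/6 = -√2*√C/6)
29 + o(-10, -3)*P(9) = 29 + (-3 + 2*(-10))*(-√2*√9/6) = 29 + (-3 - 20)*(-⅙*√2*3) = 29 - (-23)*√2/2 = 29 + 23*√2/2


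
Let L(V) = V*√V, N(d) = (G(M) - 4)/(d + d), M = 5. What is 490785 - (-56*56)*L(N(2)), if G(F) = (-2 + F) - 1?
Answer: 490785 - 784*I*√2 ≈ 4.9079e+5 - 1108.7*I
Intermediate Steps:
G(F) = -3 + F
N(d) = -1/d (N(d) = ((-3 + 5) - 4)/(d + d) = (2 - 4)/((2*d)) = -1/d)
L(V) = V^(3/2)
490785 - (-56*56)*L(N(2)) = 490785 - (-56*56)*(-1/2)^(3/2) = 490785 - (-3136)*(-1*½)^(3/2) = 490785 - (-3136)*(-½)^(3/2) = 490785 - (-3136)*(-I*√2/4) = 490785 - 784*I*√2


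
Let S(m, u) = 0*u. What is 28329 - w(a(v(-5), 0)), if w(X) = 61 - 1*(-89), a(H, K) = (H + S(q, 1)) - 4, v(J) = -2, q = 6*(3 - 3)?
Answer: 28179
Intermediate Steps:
q = 0 (q = 6*0 = 0)
S(m, u) = 0
a(H, K) = -4 + H (a(H, K) = (H + 0) - 4 = H - 4 = -4 + H)
w(X) = 150 (w(X) = 61 + 89 = 150)
28329 - w(a(v(-5), 0)) = 28329 - 1*150 = 28329 - 150 = 28179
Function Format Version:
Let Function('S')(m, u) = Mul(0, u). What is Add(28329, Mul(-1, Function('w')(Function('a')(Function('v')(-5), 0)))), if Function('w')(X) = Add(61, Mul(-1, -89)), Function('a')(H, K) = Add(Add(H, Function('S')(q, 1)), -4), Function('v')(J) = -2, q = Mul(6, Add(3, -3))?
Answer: 28179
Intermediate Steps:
q = 0 (q = Mul(6, 0) = 0)
Function('S')(m, u) = 0
Function('a')(H, K) = Add(-4, H) (Function('a')(H, K) = Add(Add(H, 0), -4) = Add(H, -4) = Add(-4, H))
Function('w')(X) = 150 (Function('w')(X) = Add(61, 89) = 150)
Add(28329, Mul(-1, Function('w')(Function('a')(Function('v')(-5), 0)))) = Add(28329, Mul(-1, 150)) = Add(28329, -150) = 28179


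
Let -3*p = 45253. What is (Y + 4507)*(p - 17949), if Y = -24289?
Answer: 653465400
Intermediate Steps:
p = -45253/3 (p = -1/3*45253 = -45253/3 ≈ -15084.)
(Y + 4507)*(p - 17949) = (-24289 + 4507)*(-45253/3 - 17949) = -19782*(-99100/3) = 653465400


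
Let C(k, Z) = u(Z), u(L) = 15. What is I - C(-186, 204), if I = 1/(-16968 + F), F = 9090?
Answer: -118171/7878 ≈ -15.000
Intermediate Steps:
I = -1/7878 (I = 1/(-16968 + 9090) = 1/(-7878) = -1/7878 ≈ -0.00012694)
C(k, Z) = 15
I - C(-186, 204) = -1/7878 - 1*15 = -1/7878 - 15 = -118171/7878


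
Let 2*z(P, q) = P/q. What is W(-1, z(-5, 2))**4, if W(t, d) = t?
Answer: 1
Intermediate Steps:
z(P, q) = P/(2*q) (z(P, q) = (P/q)/2 = P/(2*q))
W(-1, z(-5, 2))**4 = (-1)**4 = 1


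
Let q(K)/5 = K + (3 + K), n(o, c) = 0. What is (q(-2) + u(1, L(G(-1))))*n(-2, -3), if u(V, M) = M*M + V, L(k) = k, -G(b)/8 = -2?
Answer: 0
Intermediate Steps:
G(b) = 16 (G(b) = -8*(-2) = 16)
u(V, M) = V + M**2 (u(V, M) = M**2 + V = V + M**2)
q(K) = 15 + 10*K (q(K) = 5*(K + (3 + K)) = 5*(3 + 2*K) = 15 + 10*K)
(q(-2) + u(1, L(G(-1))))*n(-2, -3) = ((15 + 10*(-2)) + (1 + 16**2))*0 = ((15 - 20) + (1 + 256))*0 = (-5 + 257)*0 = 252*0 = 0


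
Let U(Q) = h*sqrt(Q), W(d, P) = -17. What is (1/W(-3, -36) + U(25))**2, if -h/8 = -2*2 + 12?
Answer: 29604481/289 ≈ 1.0244e+5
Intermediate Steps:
h = -64 (h = -8*(-2*2 + 12) = -8*(-4 + 12) = -8*8 = -64)
U(Q) = -64*sqrt(Q)
(1/W(-3, -36) + U(25))**2 = (1/(-17) - 64*sqrt(25))**2 = (-1/17 - 64*5)**2 = (-1/17 - 320)**2 = (-5441/17)**2 = 29604481/289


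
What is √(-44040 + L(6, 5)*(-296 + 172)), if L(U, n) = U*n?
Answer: 4*I*√2985 ≈ 218.54*I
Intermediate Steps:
√(-44040 + L(6, 5)*(-296 + 172)) = √(-44040 + (6*5)*(-296 + 172)) = √(-44040 + 30*(-124)) = √(-44040 - 3720) = √(-47760) = 4*I*√2985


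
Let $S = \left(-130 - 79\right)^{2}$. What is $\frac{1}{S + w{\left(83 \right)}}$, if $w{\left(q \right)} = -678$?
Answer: $\frac{1}{43003} \approx 2.3254 \cdot 10^{-5}$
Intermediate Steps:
$S = 43681$ ($S = \left(-209\right)^{2} = 43681$)
$\frac{1}{S + w{\left(83 \right)}} = \frac{1}{43681 - 678} = \frac{1}{43003}$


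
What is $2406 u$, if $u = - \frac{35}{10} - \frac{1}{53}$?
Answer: $- \frac{448719}{53} \approx -8466.4$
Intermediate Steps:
$u = - \frac{373}{106}$ ($u = \left(-35\right) \frac{1}{10} - \frac{1}{53} = - \frac{7}{2} - \frac{1}{53} = - \frac{373}{106} \approx -3.5189$)
$2406 u = 2406 \left(- \frac{373}{106}\right) = - \frac{448719}{53}$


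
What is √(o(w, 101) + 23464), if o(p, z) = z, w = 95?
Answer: √23565 ≈ 153.51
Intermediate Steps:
√(o(w, 101) + 23464) = √(101 + 23464) = √23565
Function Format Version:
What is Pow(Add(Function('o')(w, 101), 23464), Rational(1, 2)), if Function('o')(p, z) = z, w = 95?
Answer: Pow(23565, Rational(1, 2)) ≈ 153.51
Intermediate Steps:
Pow(Add(Function('o')(w, 101), 23464), Rational(1, 2)) = Pow(Add(101, 23464), Rational(1, 2)) = Pow(23565, Rational(1, 2))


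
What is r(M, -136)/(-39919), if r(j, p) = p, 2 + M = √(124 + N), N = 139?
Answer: 136/39919 ≈ 0.0034069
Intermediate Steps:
M = -2 + √263 (M = -2 + √(124 + 139) = -2 + √263 ≈ 14.217)
r(M, -136)/(-39919) = -136/(-39919) = -136*(-1/39919) = 136/39919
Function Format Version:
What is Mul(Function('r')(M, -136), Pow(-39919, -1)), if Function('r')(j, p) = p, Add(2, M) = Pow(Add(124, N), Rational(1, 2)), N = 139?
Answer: Rational(136, 39919) ≈ 0.0034069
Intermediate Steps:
M = Add(-2, Pow(263, Rational(1, 2))) (M = Add(-2, Pow(Add(124, 139), Rational(1, 2))) = Add(-2, Pow(263, Rational(1, 2))) ≈ 14.217)
Mul(Function('r')(M, -136), Pow(-39919, -1)) = Mul(-136, Pow(-39919, -1)) = Mul(-136, Rational(-1, 39919)) = Rational(136, 39919)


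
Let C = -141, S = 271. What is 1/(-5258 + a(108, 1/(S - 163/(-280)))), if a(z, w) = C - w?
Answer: -76043/410556437 ≈ -0.00018522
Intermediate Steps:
a(z, w) = -141 - w
1/(-5258 + a(108, 1/(S - 163/(-280)))) = 1/(-5258 + (-141 - 1/(271 - 163/(-280)))) = 1/(-5258 + (-141 - 1/(271 - 163*(-1/280)))) = 1/(-5258 + (-141 - 1/(271 + 163/280))) = 1/(-5258 + (-141 - 1/76043/280)) = 1/(-5258 + (-141 - 1*280/76043)) = 1/(-5258 + (-141 - 280/76043)) = 1/(-5258 - 10722343/76043) = 1/(-410556437/76043) = -76043/410556437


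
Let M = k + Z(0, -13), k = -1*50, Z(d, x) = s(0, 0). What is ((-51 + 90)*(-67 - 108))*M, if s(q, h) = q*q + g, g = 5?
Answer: 307125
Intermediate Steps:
s(q, h) = 5 + q**2 (s(q, h) = q*q + 5 = q**2 + 5 = 5 + q**2)
Z(d, x) = 5 (Z(d, x) = 5 + 0**2 = 5 + 0 = 5)
k = -50
M = -45 (M = -50 + 5 = -45)
((-51 + 90)*(-67 - 108))*M = ((-51 + 90)*(-67 - 108))*(-45) = (39*(-175))*(-45) = -6825*(-45) = 307125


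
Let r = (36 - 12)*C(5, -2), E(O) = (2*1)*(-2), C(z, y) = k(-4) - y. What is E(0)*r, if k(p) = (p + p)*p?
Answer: -3264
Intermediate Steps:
k(p) = 2*p**2 (k(p) = (2*p)*p = 2*p**2)
C(z, y) = 32 - y (C(z, y) = 2*(-4)**2 - y = 2*16 - y = 32 - y)
E(O) = -4 (E(O) = 2*(-2) = -4)
r = 816 (r = (36 - 12)*(32 - 1*(-2)) = 24*(32 + 2) = 24*34 = 816)
E(0)*r = -4*816 = -3264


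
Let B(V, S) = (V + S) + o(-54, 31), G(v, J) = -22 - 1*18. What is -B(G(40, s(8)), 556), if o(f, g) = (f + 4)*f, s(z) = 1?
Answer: -3216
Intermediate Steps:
G(v, J) = -40 (G(v, J) = -22 - 18 = -40)
o(f, g) = f*(4 + f) (o(f, g) = (4 + f)*f = f*(4 + f))
B(V, S) = 2700 + S + V (B(V, S) = (V + S) - 54*(4 - 54) = (S + V) - 54*(-50) = (S + V) + 2700 = 2700 + S + V)
-B(G(40, s(8)), 556) = -(2700 + 556 - 40) = -1*3216 = -3216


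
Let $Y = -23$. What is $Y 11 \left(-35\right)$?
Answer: $8855$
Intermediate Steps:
$Y 11 \left(-35\right) = \left(-23\right) 11 \left(-35\right) = \left(-253\right) \left(-35\right) = 8855$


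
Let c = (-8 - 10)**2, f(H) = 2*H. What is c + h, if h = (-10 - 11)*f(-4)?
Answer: 492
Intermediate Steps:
c = 324 (c = (-18)**2 = 324)
h = 168 (h = (-10 - 11)*(2*(-4)) = -21*(-8) = 168)
c + h = 324 + 168 = 492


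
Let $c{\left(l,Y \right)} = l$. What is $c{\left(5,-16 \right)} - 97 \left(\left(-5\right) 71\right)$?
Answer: $34440$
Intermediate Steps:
$c{\left(5,-16 \right)} - 97 \left(\left(-5\right) 71\right) = 5 - 97 \left(\left(-5\right) 71\right) = 5 - -34435 = 5 + 34435 = 34440$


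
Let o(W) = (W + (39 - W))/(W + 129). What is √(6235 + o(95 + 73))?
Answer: √6790058/33 ≈ 78.963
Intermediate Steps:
o(W) = 39/(129 + W)
√(6235 + o(95 + 73)) = √(6235 + 39/(129 + (95 + 73))) = √(6235 + 39/(129 + 168)) = √(6235 + 39/297) = √(6235 + 39*(1/297)) = √(6235 + 13/99) = √(617278/99) = √6790058/33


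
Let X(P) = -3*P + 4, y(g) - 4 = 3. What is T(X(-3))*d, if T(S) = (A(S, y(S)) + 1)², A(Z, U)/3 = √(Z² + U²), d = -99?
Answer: -194337 - 594*√218 ≈ -2.0311e+5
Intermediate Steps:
y(g) = 7 (y(g) = 4 + 3 = 7)
X(P) = 4 - 3*P
A(Z, U) = 3*√(U² + Z²) (A(Z, U) = 3*√(Z² + U²) = 3*√(U² + Z²))
T(S) = (1 + 3*√(49 + S²))² (T(S) = (3*√(7² + S²) + 1)² = (3*√(49 + S²) + 1)² = (1 + 3*√(49 + S²))²)
T(X(-3))*d = (1 + 3*√(49 + (4 - 3*(-3))²))²*(-99) = (1 + 3*√(49 + (4 + 9)²))²*(-99) = (1 + 3*√(49 + 13²))²*(-99) = (1 + 3*√(49 + 169))²*(-99) = (1 + 3*√218)²*(-99) = -99*(1 + 3*√218)²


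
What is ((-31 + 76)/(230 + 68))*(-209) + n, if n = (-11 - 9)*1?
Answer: -15365/298 ≈ -51.560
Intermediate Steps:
n = -20 (n = -20*1 = -20)
((-31 + 76)/(230 + 68))*(-209) + n = ((-31 + 76)/(230 + 68))*(-209) - 20 = (45/298)*(-209) - 20 = -9405/298 - 20 = -15365/298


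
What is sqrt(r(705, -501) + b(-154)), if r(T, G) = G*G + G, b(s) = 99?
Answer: sqrt(250599) ≈ 500.60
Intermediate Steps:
r(T, G) = G + G**2 (r(T, G) = G**2 + G = G + G**2)
sqrt(r(705, -501) + b(-154)) = sqrt(-501*(1 - 501) + 99) = sqrt(-501*(-500) + 99) = sqrt(250500 + 99) = sqrt(250599)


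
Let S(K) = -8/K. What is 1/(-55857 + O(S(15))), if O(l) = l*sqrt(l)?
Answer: -188517375/10530015015887 + 240*I*sqrt(30)/10530015015887 ≈ -1.7903e-5 + 1.2484e-10*I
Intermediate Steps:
O(l) = l**(3/2)
1/(-55857 + O(S(15))) = 1/(-55857 + (-8/15)**(3/2)) = 1/(-55857 - 16*I*sqrt(30)/225)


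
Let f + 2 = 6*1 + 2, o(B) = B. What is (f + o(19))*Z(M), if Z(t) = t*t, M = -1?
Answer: 25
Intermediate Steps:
Z(t) = t²
f = 6 (f = -2 + (6*1 + 2) = -2 + (6 + 2) = -2 + 8 = 6)
(f + o(19))*Z(M) = (6 + 19)*(-1)² = 25*1 = 25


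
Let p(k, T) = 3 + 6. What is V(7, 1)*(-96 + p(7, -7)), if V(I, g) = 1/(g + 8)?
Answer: -29/3 ≈ -9.6667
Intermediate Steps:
V(I, g) = 1/(8 + g)
p(k, T) = 9
V(7, 1)*(-96 + p(7, -7)) = (-96 + 9)/(8 + 1) = -87/9 = (1/9)*(-87) = -29/3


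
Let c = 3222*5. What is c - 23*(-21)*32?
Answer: 31566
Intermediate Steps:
c = 16110
c - 23*(-21)*32 = 16110 - 23*(-21)*32 = 16110 + 483*32 = 16110 + 15456 = 31566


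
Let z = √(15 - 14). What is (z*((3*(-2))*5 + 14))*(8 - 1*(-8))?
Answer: -256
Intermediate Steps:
z = 1 (z = √1 = 1)
(z*((3*(-2))*5 + 14))*(8 - 1*(-8)) = (1*((3*(-2))*5 + 14))*(8 - 1*(-8)) = (1*(-6*5 + 14))*(8 + 8) = (1*(-30 + 14))*16 = (1*(-16))*16 = -16*16 = -256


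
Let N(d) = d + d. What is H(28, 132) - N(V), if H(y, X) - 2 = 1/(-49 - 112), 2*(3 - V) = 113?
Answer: 17548/161 ≈ 108.99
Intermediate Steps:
V = -107/2 (V = 3 - ½*113 = 3 - 113/2 = -107/2 ≈ -53.500)
N(d) = 2*d
H(y, X) = 321/161 (H(y, X) = 2 + 1/(-49 - 112) = 2 + 1/(-161) = 2 - 1/161 = 321/161)
H(28, 132) - N(V) = 321/161 - 2*(-107)/2 = 321/161 - 1*(-107) = 321/161 + 107 = 17548/161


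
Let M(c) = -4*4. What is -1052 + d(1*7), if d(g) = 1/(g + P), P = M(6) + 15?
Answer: -6311/6 ≈ -1051.8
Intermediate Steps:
M(c) = -16
P = -1 (P = -16 + 15 = -1)
d(g) = 1/(-1 + g) (d(g) = 1/(g - 1) = 1/(-1 + g))
-1052 + d(1*7) = -1052 + 1/(-1 + 1*7) = -1052 + 1/(-1 + 7) = -1052 + 1/6 = -6311/6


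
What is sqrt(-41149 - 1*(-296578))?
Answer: 3*sqrt(28381) ≈ 505.40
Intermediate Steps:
sqrt(-41149 - 1*(-296578)) = sqrt(-41149 + 296578) = sqrt(255429) = 3*sqrt(28381)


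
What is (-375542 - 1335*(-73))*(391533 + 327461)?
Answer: -199942884478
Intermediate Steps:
(-375542 - 1335*(-73))*(391533 + 327461) = (-375542 + 97455)*718994 = -278087*718994 = -199942884478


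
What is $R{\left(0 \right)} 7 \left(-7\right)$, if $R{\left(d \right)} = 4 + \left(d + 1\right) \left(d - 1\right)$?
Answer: $-147$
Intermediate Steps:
$R{\left(d \right)} = 4 + \left(1 + d\right) \left(-1 + d\right)$
$R{\left(0 \right)} 7 \left(-7\right) = \left(3 + 0^{2}\right) 7 \left(-7\right) = \left(3 + 0\right) 7 \left(-7\right) = 3 \cdot 7 \left(-7\right) = 21 \left(-7\right) = -147$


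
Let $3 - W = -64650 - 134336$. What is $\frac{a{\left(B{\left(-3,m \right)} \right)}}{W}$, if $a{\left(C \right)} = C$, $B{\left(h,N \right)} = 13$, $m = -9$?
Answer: $\frac{13}{198989} \approx 6.533 \cdot 10^{-5}$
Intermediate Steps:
$W = 198989$ ($W = 3 - \left(-64650 - 134336\right) = 3 - -198986 = 3 + 198986 = 198989$)
$\frac{a{\left(B{\left(-3,m \right)} \right)}}{W} = \frac{13}{198989}$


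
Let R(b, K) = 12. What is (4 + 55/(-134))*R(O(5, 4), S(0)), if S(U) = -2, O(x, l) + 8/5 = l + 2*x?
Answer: 2886/67 ≈ 43.075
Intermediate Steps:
O(x, l) = -8/5 + l + 2*x (O(x, l) = -8/5 + (l + 2*x) = -8/5 + l + 2*x)
(4 + 55/(-134))*R(O(5, 4), S(0)) = (4 + 55/(-134))*12 = (4 + 55*(-1/134))*12 = (4 - 55/134)*12 = (481/134)*12 = 2886/67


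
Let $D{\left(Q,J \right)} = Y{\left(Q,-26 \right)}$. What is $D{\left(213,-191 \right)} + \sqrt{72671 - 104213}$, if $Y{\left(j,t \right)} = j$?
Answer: $213 + i \sqrt{31542} \approx 213.0 + 177.6 i$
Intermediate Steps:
$D{\left(Q,J \right)} = Q$
$D{\left(213,-191 \right)} + \sqrt{72671 - 104213} = 213 + \sqrt{72671 - 104213} = 213 + \sqrt{-31542} = 213 + i \sqrt{31542}$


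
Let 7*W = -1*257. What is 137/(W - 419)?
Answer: -959/3190 ≈ -0.30063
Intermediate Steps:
W = -257/7 (W = (-1*257)/7 = (1/7)*(-257) = -257/7 ≈ -36.714)
137/(W - 419) = 137/(-257/7 - 419) = 137/(-3190/7) = 137*(-7/3190) = -959/3190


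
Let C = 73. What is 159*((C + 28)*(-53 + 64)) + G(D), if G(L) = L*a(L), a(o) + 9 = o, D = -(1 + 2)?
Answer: 176685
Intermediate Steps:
D = -3 (D = -1*3 = -3)
a(o) = -9 + o
G(L) = L*(-9 + L)
159*((C + 28)*(-53 + 64)) + G(D) = 159*((73 + 28)*(-53 + 64)) - 3*(-9 - 3) = 159*(101*11) - 3*(-12) = 159*1111 + 36 = 176649 + 36 = 176685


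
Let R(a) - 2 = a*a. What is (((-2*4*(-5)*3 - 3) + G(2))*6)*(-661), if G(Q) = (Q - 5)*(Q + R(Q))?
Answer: -368838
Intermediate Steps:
R(a) = 2 + a² (R(a) = 2 + a*a = 2 + a²)
G(Q) = (-5 + Q)*(2 + Q + Q²) (G(Q) = (Q - 5)*(Q + (2 + Q²)) = (-5 + Q)*(2 + Q + Q²))
(((-2*4*(-5)*3 - 3) + G(2))*6)*(-661) = (((-2*4*(-5)*3 - 3) + (-10 + 2³ - 4*2² - 3*2))*6)*(-661) = (((-(-40)*3 - 3) + (-10 + 8 - 4*4 - 6))*6)*(-661) = (((-2*(-60) - 3) + (-10 + 8 - 16 - 6))*6)*(-661) = (((120 - 3) - 24)*6)*(-661) = ((117 - 24)*6)*(-661) = (93*6)*(-661) = 558*(-661) = -368838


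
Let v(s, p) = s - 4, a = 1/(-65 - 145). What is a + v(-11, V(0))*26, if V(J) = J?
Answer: -81901/210 ≈ -390.00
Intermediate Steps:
a = -1/210 (a = 1/(-210) = -1/210 ≈ -0.0047619)
v(s, p) = -4 + s
a + v(-11, V(0))*26 = -1/210 + (-4 - 11)*26 = -1/210 - 15*26 = -1/210 - 390 = -81901/210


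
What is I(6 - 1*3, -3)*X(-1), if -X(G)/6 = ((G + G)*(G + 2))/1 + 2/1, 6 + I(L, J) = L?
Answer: 0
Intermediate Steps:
I(L, J) = -6 + L
X(G) = -12 - 12*G*(2 + G) (X(G) = -6*(((G + G)*(G + 2))/1 + 2/1) = -6*(((2*G)*(2 + G))*1 + 2*1) = -6*((2*G*(2 + G))*1 + 2) = -6*(2*G*(2 + G) + 2) = -6*(2 + 2*G*(2 + G)) = -12 - 12*G*(2 + G))
I(6 - 1*3, -3)*X(-1) = (-6 + (6 - 1*3))*(-12 - 24*(-1) - 12*(-1)²) = (-6 + (6 - 3))*(-12 + 24 - 12*1) = (-6 + 3)*(-12 + 24 - 12) = -3*0 = 0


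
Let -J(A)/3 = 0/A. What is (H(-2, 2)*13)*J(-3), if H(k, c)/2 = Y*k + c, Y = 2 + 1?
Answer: 0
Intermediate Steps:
Y = 3
H(k, c) = 2*c + 6*k (H(k, c) = 2*(3*k + c) = 2*(c + 3*k) = 2*c + 6*k)
J(A) = 0 (J(A) = -0/A = -3*0 = 0)
(H(-2, 2)*13)*J(-3) = ((2*2 + 6*(-2))*13)*0 = ((4 - 12)*13)*0 = -8*13*0 = -104*0 = 0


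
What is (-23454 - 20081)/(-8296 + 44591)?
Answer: -8707/7259 ≈ -1.1995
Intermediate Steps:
(-23454 - 20081)/(-8296 + 44591) = -43535/36295 = -43535*1/36295 = -8707/7259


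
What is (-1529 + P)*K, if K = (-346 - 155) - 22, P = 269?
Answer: 658980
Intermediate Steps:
K = -523 (K = -501 - 22 = -523)
(-1529 + P)*K = (-1529 + 269)*(-523) = -1260*(-523) = 658980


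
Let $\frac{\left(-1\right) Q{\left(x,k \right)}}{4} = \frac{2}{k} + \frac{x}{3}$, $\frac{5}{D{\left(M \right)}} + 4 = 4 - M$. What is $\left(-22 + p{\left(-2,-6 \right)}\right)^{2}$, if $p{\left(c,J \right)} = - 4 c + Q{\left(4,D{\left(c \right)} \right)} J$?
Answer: $\frac{34596}{25} \approx 1383.8$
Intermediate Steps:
$D{\left(M \right)} = - \frac{5}{M}$ ($D{\left(M \right)} = \frac{5}{-4 - \left(-4 + M\right)} = \frac{5}{\left(-1\right) M} = 5 \left(- \frac{1}{M}\right) = - \frac{5}{M}$)
$Q{\left(x,k \right)} = - \frac{8}{k} - \frac{4 x}{3}$ ($Q{\left(x,k \right)} = - 4 \left(\frac{2}{k} + \frac{x}{3}\right) = - \frac{8}{k} - \frac{4 x}{3}$)
$p{\left(c,J \right)} = - 4 c + J \left(- \frac{16}{3} + \frac{8 c}{5}\right)$ ($p{\left(c,J \right)} = - 4 c + \left(- \frac{8}{\left(-5\right) \frac{1}{c}} - \frac{16}{3}\right) J = - 4 c + \left(- 8 \left(- \frac{c}{5}\right) - \frac{16}{3}\right) J = - 4 c + \left(\frac{8 c}{5} - \frac{16}{3}\right) J = - 4 c + \left(- \frac{16}{3} + \frac{8 c}{5}\right) J = - 4 c + J \left(- \frac{16}{3} + \frac{8 c}{5}\right)$)
$\left(-22 + p{\left(-2,-6 \right)}\right)^{2} = \left(-22 - \left(-40 - \frac{96}{5}\right)\right)^{2} = \left(-22 + \left(8 + 32 + \frac{96}{5}\right)\right)^{2} = \left(-22 + \frac{296}{5}\right)^{2} = \left(\frac{186}{5}\right)^{2} = \frac{34596}{25}$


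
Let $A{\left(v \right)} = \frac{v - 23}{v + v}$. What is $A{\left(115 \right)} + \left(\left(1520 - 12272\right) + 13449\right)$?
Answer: $\frac{13487}{5} \approx 2697.4$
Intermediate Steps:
$A{\left(v \right)} = \frac{-23 + v}{2 v}$
$A{\left(115 \right)} + \left(\left(1520 - 12272\right) + 13449\right) = \frac{-23 + 115}{2 \cdot 115} + \left(\left(1520 - 12272\right) + 13449\right) = \frac{1}{2} \cdot \frac{1}{115} \cdot 92 + \left(-10752 + 13449\right) = \frac{2}{5} + 2697 = \frac{13487}{5}$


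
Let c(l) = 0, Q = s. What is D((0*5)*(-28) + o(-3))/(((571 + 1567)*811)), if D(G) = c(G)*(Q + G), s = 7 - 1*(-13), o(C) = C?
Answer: 0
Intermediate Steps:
s = 20 (s = 7 + 13 = 20)
Q = 20
D(G) = 0 (D(G) = 0*(20 + G) = 0)
D((0*5)*(-28) + o(-3))/(((571 + 1567)*811)) = 0/(((571 + 1567)*811)) = 0/((2138*811)) = 0/1733918 = 0*(1/1733918) = 0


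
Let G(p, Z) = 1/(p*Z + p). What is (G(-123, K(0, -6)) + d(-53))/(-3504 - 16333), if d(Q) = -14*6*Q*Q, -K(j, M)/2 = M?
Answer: 377293645/31719363 ≈ 11.895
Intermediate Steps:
K(j, M) = -2*M
G(p, Z) = 1/(p + Z*p) (G(p, Z) = 1/(Z*p + p) = 1/(p + Z*p))
d(Q) = -84*Q²
(G(-123, K(0, -6)) + d(-53))/(-3504 - 16333) = (1/((-123)*(1 - 2*(-6))) - 84*(-53)²)/(-3504 - 16333) = (-1/(123*(1 + 12)) - 84*2809)/(-19837) = (-1/123/13 - 235956)*(-1/19837) = (-1/123*1/13 - 235956)*(-1/19837) = (-1/1599 - 235956)*(-1/19837) = -377293645/1599*(-1/19837) = 377293645/31719363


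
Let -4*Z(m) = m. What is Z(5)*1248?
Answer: -1560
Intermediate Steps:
Z(m) = -m/4
Z(5)*1248 = -1/4*5*1248 = -5/4*1248 = -1560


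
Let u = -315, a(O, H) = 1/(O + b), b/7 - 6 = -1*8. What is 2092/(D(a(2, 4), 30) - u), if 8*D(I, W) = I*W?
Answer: 33472/5035 ≈ 6.6479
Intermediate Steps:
b = -14 (b = 42 + 7*(-1*8) = 42 + 7*(-8) = 42 - 56 = -14)
a(O, H) = 1/(-14 + O) (a(O, H) = 1/(O - 14) = 1/(-14 + O))
D(I, W) = I*W/8 (D(I, W) = (I*W)/8 = I*W/8)
2092/(D(a(2, 4), 30) - u) = 2092/((⅛)*30/(-14 + 2) - 1*(-315)) = 2092/((⅛)*30/(-12) + 315) = 2092/((⅛)*(-1/12)*30 + 315) = 2092/(-5/16 + 315) = 2092/(5035/16) = 2092*(16/5035) = 33472/5035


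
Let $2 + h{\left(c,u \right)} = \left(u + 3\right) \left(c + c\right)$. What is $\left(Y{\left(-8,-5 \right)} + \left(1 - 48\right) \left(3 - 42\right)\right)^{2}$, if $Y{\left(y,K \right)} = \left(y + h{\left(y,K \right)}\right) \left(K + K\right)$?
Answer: $2601769$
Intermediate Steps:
$h{\left(c,u \right)} = -2 + 2 c \left(3 + u\right)$ ($h{\left(c,u \right)} = -2 + \left(u + 3\right) \left(c + c\right) = -2 + \left(3 + u\right) 2 c = -2 + 2 c \left(3 + u\right)$)
$Y{\left(y,K \right)} = 2 K \left(-2 + 7 y + 2 K y\right)$ ($Y{\left(y,K \right)} = \left(y + \left(-2 + 6 y + 2 y K\right)\right) \left(K + K\right) = \left(y + \left(-2 + 6 y + 2 K y\right)\right) 2 K = \left(-2 + 7 y + 2 K y\right) 2 K = 2 K \left(-2 + 7 y + 2 K y\right)$)
$\left(Y{\left(-8,-5 \right)} + \left(1 - 48\right) \left(3 - 42\right)\right)^{2} = \left(2 \left(-5\right) \left(-2 + 7 \left(-8\right) + 2 \left(-5\right) \left(-8\right)\right) + \left(1 - 48\right) \left(3 - 42\right)\right)^{2} = \left(2 \left(-5\right) \left(-2 - 56 + 80\right) - -1833\right)^{2} = \left(2 \left(-5\right) 22 + 1833\right)^{2} = \left(-220 + 1833\right)^{2} = 1613^{2} = 2601769$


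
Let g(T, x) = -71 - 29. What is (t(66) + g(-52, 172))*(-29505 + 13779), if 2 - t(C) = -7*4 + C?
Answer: 2138736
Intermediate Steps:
g(T, x) = -100
t(C) = 30 - C (t(C) = 2 - (-7*4 + C) = 2 - (-28 + C) = 2 + (28 - C) = 30 - C)
(t(66) + g(-52, 172))*(-29505 + 13779) = ((30 - 1*66) - 100)*(-29505 + 13779) = ((30 - 66) - 100)*(-15726) = (-36 - 100)*(-15726) = -136*(-15726) = 2138736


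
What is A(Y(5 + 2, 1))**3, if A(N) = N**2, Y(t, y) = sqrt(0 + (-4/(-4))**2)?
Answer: 1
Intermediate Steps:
Y(t, y) = 1 (Y(t, y) = sqrt(0 + (-4*(-1/4))**2) = sqrt(0 + 1**2) = sqrt(0 + 1) = sqrt(1) = 1)
A(Y(5 + 2, 1))**3 = (1**2)**3 = 1**3 = 1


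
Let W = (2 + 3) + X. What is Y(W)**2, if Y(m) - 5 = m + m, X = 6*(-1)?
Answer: 9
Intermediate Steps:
X = -6
W = -1 (W = (2 + 3) - 6 = 5 - 6 = -1)
Y(m) = 5 + 2*m (Y(m) = 5 + (m + m) = 5 + 2*m)
Y(W)**2 = (5 + 2*(-1))**2 = (5 - 2)**2 = 3**2 = 9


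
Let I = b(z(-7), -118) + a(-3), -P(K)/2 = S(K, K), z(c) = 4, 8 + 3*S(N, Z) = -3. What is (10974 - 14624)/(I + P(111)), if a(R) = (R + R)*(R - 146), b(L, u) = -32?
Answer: -5475/1304 ≈ -4.1986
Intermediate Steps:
S(N, Z) = -11/3 (S(N, Z) = -8/3 + (⅓)*(-3) = -8/3 - 1 = -11/3)
a(R) = 2*R*(-146 + R) (a(R) = (2*R)*(-146 + R) = 2*R*(-146 + R))
P(K) = 22/3 (P(K) = -2*(-11/3) = 22/3)
I = 862 (I = -32 + 2*(-3)*(-146 - 3) = -32 + 2*(-3)*(-149) = -32 + 894 = 862)
(10974 - 14624)/(I + P(111)) = (10974 - 14624)/(862 + 22/3) = -3650/2608/3 = -3650*3/2608 = -5475/1304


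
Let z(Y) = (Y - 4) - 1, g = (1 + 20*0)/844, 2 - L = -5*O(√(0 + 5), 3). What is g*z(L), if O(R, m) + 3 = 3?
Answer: -3/844 ≈ -0.0035545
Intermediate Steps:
O(R, m) = 0 (O(R, m) = -3 + 3 = 0)
L = 2 (L = 2 - (-5)*0 = 2 - 1*0 = 2 + 0 = 2)
g = 1/844 (g = (1 + 0)*(1/844) = 1*(1/844) = 1/844 ≈ 0.0011848)
z(Y) = -5 + Y (z(Y) = (-4 + Y) - 1 = -5 + Y)
g*z(L) = (-5 + 2)/844 = (1/844)*(-3) = -3/844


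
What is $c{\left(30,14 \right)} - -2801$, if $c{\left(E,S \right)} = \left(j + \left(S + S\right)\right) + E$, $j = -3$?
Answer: $2856$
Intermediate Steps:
$c{\left(E,S \right)} = -3 + E + 2 S$ ($c{\left(E,S \right)} = \left(-3 + \left(S + S\right)\right) + E = \left(-3 + 2 S\right) + E = -3 + E + 2 S$)
$c{\left(30,14 \right)} - -2801 = \left(-3 + 30 + 2 \cdot 14\right) - -2801 = \left(-3 + 30 + 28\right) + 2801 = 55 + 2801 = 2856$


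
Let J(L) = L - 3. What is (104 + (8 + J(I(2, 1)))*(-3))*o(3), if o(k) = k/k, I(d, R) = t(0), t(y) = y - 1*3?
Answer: 98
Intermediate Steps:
t(y) = -3 + y (t(y) = y - 3 = -3 + y)
I(d, R) = -3 (I(d, R) = -3 + 0 = -3)
J(L) = -3 + L
o(k) = 1
(104 + (8 + J(I(2, 1)))*(-3))*o(3) = (104 + (8 + (-3 - 3))*(-3))*1 = (104 + (8 - 6)*(-3))*1 = (104 + 2*(-3))*1 = (104 - 6)*1 = 98*1 = 98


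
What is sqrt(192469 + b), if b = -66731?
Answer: sqrt(125738) ≈ 354.60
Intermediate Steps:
sqrt(192469 + b) = sqrt(192469 - 66731) = sqrt(125738)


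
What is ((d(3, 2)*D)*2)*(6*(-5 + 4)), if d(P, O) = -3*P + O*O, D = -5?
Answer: -300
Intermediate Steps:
d(P, O) = O² - 3*P (d(P, O) = -3*P + O² = O² - 3*P)
((d(3, 2)*D)*2)*(6*(-5 + 4)) = (((2² - 3*3)*(-5))*2)*(6*(-5 + 4)) = (((4 - 9)*(-5))*2)*(6*(-1)) = (-5*(-5)*2)*(-6) = (25*2)*(-6) = 50*(-6) = -300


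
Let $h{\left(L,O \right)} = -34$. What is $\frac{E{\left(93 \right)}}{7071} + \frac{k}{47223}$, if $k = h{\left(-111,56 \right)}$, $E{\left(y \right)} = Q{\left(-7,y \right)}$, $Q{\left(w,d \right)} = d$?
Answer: $\frac{1383775}{111304611} \approx 0.012432$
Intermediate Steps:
$E{\left(y \right)} = y$
$k = -34$
$\frac{E{\left(93 \right)}}{7071} + \frac{k}{47223} = \frac{93}{7071} - \frac{34}{47223} = 93 \cdot \frac{1}{7071} - \frac{34}{47223} = \frac{31}{2357} - \frac{34}{47223} = \frac{1383775}{111304611}$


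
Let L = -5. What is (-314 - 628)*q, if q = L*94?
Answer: 442740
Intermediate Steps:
q = -470 (q = -5*94 = -470)
(-314 - 628)*q = (-314 - 628)*(-470) = -942*(-470) = 442740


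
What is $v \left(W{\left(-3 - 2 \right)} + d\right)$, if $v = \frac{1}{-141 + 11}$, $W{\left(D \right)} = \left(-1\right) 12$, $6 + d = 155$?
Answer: $- \frac{137}{130} \approx -1.0538$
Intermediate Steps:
$d = 149$ ($d = -6 + 155 = 149$)
$W{\left(D \right)} = -12$
$v = - \frac{1}{130}$ ($v = \frac{1}{-130} = - \frac{1}{130} \approx -0.0076923$)
$v \left(W{\left(-3 - 2 \right)} + d\right) = - \frac{-12 + 149}{130} = \left(- \frac{1}{130}\right) 137 = - \frac{137}{130}$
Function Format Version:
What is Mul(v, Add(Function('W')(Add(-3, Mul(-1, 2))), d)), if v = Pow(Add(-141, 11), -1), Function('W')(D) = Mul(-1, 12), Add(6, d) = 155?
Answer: Rational(-137, 130) ≈ -1.0538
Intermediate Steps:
d = 149 (d = Add(-6, 155) = 149)
Function('W')(D) = -12
v = Rational(-1, 130) (v = Pow(-130, -1) = Rational(-1, 130) ≈ -0.0076923)
Mul(v, Add(Function('W')(Add(-3, Mul(-1, 2))), d)) = Mul(Rational(-1, 130), Add(-12, 149)) = Mul(Rational(-1, 130), 137) = Rational(-137, 130)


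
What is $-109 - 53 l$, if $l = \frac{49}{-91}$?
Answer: $- \frac{1046}{13} \approx -80.462$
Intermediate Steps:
$l = - \frac{7}{13}$ ($l = 49 \left(- \frac{1}{91}\right) = - \frac{7}{13} \approx -0.53846$)
$-109 - 53 l = -109 - - \frac{371}{13} = -109 + \frac{371}{13} = - \frac{1046}{13}$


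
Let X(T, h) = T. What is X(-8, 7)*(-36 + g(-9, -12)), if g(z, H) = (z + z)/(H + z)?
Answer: 1968/7 ≈ 281.14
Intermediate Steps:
g(z, H) = 2*z/(H + z) (g(z, H) = (2*z)/(H + z) = 2*z/(H + z))
X(-8, 7)*(-36 + g(-9, -12)) = -8*(-36 + 2*(-9)/(-12 - 9)) = -8*(-36 + 2*(-9)/(-21)) = -8*(-36 + 2*(-9)*(-1/21)) = -8*(-36 + 6/7) = -8*(-246/7) = 1968/7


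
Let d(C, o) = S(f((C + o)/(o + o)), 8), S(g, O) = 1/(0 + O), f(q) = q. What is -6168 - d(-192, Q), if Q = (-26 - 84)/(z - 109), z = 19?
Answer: -49345/8 ≈ -6168.1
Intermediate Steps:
S(g, O) = 1/O
Q = 11/9 (Q = (-26 - 84)/(19 - 109) = -110/(-90) = -110*(-1/90) = 11/9 ≈ 1.2222)
d(C, o) = ⅛ (d(C, o) = 1/8 = ⅛)
-6168 - d(-192, Q) = -6168 - 1*⅛ = -6168 - ⅛ = -49345/8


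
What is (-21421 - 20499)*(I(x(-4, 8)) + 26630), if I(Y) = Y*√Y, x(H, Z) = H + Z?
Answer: -1116664960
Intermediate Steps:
I(Y) = Y^(3/2)
(-21421 - 20499)*(I(x(-4, 8)) + 26630) = (-21421 - 20499)*((-4 + 8)^(3/2) + 26630) = -41920*(4^(3/2) + 26630) = -41920*(8 + 26630) = -41920*26638 = -1116664960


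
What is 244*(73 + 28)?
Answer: 24644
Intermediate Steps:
244*(73 + 28) = 244*101 = 24644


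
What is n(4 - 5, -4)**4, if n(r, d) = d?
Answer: 256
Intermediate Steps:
n(4 - 5, -4)**4 = (-4)**4 = 256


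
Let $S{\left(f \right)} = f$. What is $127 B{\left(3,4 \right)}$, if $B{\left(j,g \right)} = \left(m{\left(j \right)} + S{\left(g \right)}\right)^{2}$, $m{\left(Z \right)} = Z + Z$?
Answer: $12700$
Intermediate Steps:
$m{\left(Z \right)} = 2 Z$
$B{\left(j,g \right)} = \left(g + 2 j\right)^{2}$ ($B{\left(j,g \right)} = \left(2 j + g\right)^{2} = \left(g + 2 j\right)^{2}$)
$127 B{\left(3,4 \right)} = 127 \left(4 + 2 \cdot 3\right)^{2} = 127 \left(4 + 6\right)^{2} = 127 \cdot 10^{2} = 127 \cdot 100 = 12700$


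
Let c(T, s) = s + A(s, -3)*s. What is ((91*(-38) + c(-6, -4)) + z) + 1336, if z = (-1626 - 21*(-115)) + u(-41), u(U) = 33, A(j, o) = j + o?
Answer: -1276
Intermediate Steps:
c(T, s) = s + s*(-3 + s) (c(T, s) = s + (s - 3)*s = s + (-3 + s)*s = s + s*(-3 + s))
z = 822 (z = (-1626 - 21*(-115)) + 33 = (-1626 + 2415) + 33 = 789 + 33 = 822)
((91*(-38) + c(-6, -4)) + z) + 1336 = ((91*(-38) - 4*(-2 - 4)) + 822) + 1336 = ((-3458 - 4*(-6)) + 822) + 1336 = ((-3458 + 24) + 822) + 1336 = (-3434 + 822) + 1336 = -2612 + 1336 = -1276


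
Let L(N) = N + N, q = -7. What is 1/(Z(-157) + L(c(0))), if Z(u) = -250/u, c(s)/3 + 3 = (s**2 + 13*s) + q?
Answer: -157/9170 ≈ -0.017121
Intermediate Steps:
c(s) = -30 + 3*s**2 + 39*s (c(s) = -9 + 3*((s**2 + 13*s) - 7) = -9 + 3*(-7 + s**2 + 13*s) = -9 + (-21 + 3*s**2 + 39*s) = -30 + 3*s**2 + 39*s)
L(N) = 2*N
1/(Z(-157) + L(c(0))) = 1/(-250/(-157) + 2*(-30 + 3*0**2 + 39*0)) = 1/(-250*(-1/157) + 2*(-30 + 3*0 + 0)) = 1/(250/157 + 2*(-30 + 0 + 0)) = 1/(250/157 + 2*(-30)) = 1/(250/157 - 60) = 1/(-9170/157) = -157/9170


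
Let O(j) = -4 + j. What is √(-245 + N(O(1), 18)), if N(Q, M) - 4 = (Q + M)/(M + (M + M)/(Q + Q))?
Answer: I*√959/2 ≈ 15.484*I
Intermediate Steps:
N(Q, M) = 4 + (M + Q)/(M + M/Q) (N(Q, M) = 4 + (Q + M)/(M + (M + M)/(Q + Q)) = 4 + (M + Q)/(M + (2*M)/((2*Q))) = 4 + (M + Q)/(M + (2*M)*(1/(2*Q))) = 4 + (M + Q)/(M + M/Q))
√(-245 + N(O(1), 18)) = √(-245 + ((-4 + 1)² + 4*18 + 5*18*(-4 + 1))/(18*(1 + (-4 + 1)))) = √(-245 + ((-3)² + 72 + 5*18*(-3))/(18*(1 - 3))) = √(-245 + (1/18)*(9 + 72 - 270)/(-2)) = √(-245 + (1/18)*(-½)*(-189)) = √(-245 + 21/4) = √(-959/4) = I*√959/2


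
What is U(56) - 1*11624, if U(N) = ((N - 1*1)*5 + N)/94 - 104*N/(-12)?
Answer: -3140111/282 ≈ -11135.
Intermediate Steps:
U(N) = -5/94 + 1231*N/141 (U(N) = ((N - 1)*5 + N)*(1/94) - 104*N*(-1/12) = ((-1 + N)*5 + N)*(1/94) + 26*N/3 = ((-5 + 5*N) + N)*(1/94) + 26*N/3 = (-5 + 6*N)*(1/94) + 26*N/3 = (-5/94 + 3*N/47) + 26*N/3 = -5/94 + 1231*N/141)
U(56) - 1*11624 = (-5/94 + (1231/141)*56) - 1*11624 = (-5/94 + 68936/141) - 11624 = 137857/282 - 11624 = -3140111/282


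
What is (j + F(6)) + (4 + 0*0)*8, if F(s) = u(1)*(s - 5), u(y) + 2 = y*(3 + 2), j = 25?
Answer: 60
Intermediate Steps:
u(y) = -2 + 5*y (u(y) = -2 + y*(3 + 2) = -2 + y*5 = -2 + 5*y)
F(s) = -15 + 3*s (F(s) = (-2 + 5*1)*(s - 5) = (-2 + 5)*(-5 + s) = 3*(-5 + s) = -15 + 3*s)
(j + F(6)) + (4 + 0*0)*8 = (25 + (-15 + 3*6)) + (4 + 0*0)*8 = (25 + (-15 + 18)) + (4 + 0)*8 = (25 + 3) + 4*8 = 28 + 32 = 60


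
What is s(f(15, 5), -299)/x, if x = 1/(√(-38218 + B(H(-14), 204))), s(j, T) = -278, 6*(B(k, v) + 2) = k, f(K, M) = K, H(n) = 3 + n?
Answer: -139*I*√1375986/3 ≈ -54350.0*I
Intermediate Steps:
B(k, v) = -2 + k/6
x = -I*√1375986/229331 (x = 1/(√(-38218 + (-2 + (3 - 14)/6))) = 1/(√(-38218 + (-2 + (⅙)*(-11)))) = 1/(√(-38218 + (-2 - 11/6))) = 1/(√(-38218 - 23/6)) = 1/(√(-229331/6)) = 1/(I*√1375986/6) = -I*√1375986/229331 ≈ -0.005115*I)
s(f(15, 5), -299)/x = -278*I*√1375986/6 = -139*I*√1375986/3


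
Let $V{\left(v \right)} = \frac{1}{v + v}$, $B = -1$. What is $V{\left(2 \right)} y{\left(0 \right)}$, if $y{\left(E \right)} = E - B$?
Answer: $\frac{1}{4} \approx 0.25$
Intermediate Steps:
$y{\left(E \right)} = 1 + E$ ($y{\left(E \right)} = E - -1 = E + 1 = 1 + E$)
$V{\left(v \right)} = \frac{1}{2 v}$
$V{\left(2 \right)} y{\left(0 \right)} = \frac{1}{2 \cdot 2} \left(1 + 0\right) = \frac{1}{2} \cdot \frac{1}{2} \cdot 1 = \frac{1}{4} \cdot 1 = \frac{1}{4}$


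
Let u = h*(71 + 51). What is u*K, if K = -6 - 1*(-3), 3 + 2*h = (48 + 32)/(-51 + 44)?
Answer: 18483/7 ≈ 2640.4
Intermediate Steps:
h = -101/14 (h = -3/2 + ((48 + 32)/(-51 + 44))/2 = -3/2 + (80/(-7))/2 = -3/2 + (80*(-⅐))/2 = -3/2 + (½)*(-80/7) = -3/2 - 40/7 = -101/14 ≈ -7.2143)
K = -3 (K = -6 + 3 = -3)
u = -6161/7 (u = -101*(71 + 51)/14 = -101/14*122 = -6161/7 ≈ -880.14)
u*K = -6161/7*(-3) = 18483/7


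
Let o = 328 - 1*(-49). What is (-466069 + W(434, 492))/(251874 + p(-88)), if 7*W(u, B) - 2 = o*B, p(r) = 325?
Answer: -439571/252199 ≈ -1.7430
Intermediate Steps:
o = 377 (o = 328 + 49 = 377)
W(u, B) = 2/7 + 377*B/7 (W(u, B) = 2/7 + (377*B)/7 = 2/7 + 377*B/7)
(-466069 + W(434, 492))/(251874 + p(-88)) = (-466069 + (2/7 + (377/7)*492))/(251874 + 325) = (-466069 + (2/7 + 185484/7))/252199 = (-466069 + 26498)*(1/252199) = -439571*1/252199 = -439571/252199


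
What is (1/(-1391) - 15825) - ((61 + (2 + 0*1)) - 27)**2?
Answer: -23815312/1391 ≈ -17121.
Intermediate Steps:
(1/(-1391) - 15825) - ((61 + (2 + 0*1)) - 27)**2 = (-1/1391 - 15825) - ((61 + (2 + 0)) - 27)**2 = -22012576/1391 - ((61 + 2) - 27)**2 = -22012576/1391 - (63 - 27)**2 = -22012576/1391 - 1*36**2 = -22012576/1391 - 1*1296 = -22012576/1391 - 1296 = -23815312/1391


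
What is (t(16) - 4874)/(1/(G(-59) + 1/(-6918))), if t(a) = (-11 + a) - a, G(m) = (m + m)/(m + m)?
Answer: -33789545/6918 ≈ -4884.3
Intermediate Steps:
G(m) = 1 (G(m) = (2*m)/((2*m)) = (2*m)*(1/(2*m)) = 1)
t(a) = -11
(t(16) - 4874)/(1/(G(-59) + 1/(-6918))) = (-11 - 4874)/(1/(1 + 1/(-6918))) = -4885/(1/(1 - 1/6918)) = -4885/(1/(6917/6918)) = -4885/6918/6917 = -4885*6917/6918 = -33789545/6918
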